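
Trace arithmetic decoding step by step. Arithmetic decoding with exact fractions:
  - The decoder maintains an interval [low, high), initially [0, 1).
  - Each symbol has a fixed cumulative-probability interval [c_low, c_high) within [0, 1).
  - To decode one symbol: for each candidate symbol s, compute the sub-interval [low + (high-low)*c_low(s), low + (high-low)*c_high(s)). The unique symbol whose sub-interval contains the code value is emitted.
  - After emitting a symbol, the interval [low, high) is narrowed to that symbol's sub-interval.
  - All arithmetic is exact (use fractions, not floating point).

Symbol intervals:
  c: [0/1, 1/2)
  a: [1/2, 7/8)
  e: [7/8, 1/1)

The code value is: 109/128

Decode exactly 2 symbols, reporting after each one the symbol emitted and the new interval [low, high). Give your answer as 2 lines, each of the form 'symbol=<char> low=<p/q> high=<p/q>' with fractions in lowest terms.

Answer: symbol=a low=1/2 high=7/8
symbol=e low=53/64 high=7/8

Derivation:
Step 1: interval [0/1, 1/1), width = 1/1 - 0/1 = 1/1
  'c': [0/1 + 1/1*0/1, 0/1 + 1/1*1/2) = [0/1, 1/2)
  'a': [0/1 + 1/1*1/2, 0/1 + 1/1*7/8) = [1/2, 7/8) <- contains code 109/128
  'e': [0/1 + 1/1*7/8, 0/1 + 1/1*1/1) = [7/8, 1/1)
  emit 'a', narrow to [1/2, 7/8)
Step 2: interval [1/2, 7/8), width = 7/8 - 1/2 = 3/8
  'c': [1/2 + 3/8*0/1, 1/2 + 3/8*1/2) = [1/2, 11/16)
  'a': [1/2 + 3/8*1/2, 1/2 + 3/8*7/8) = [11/16, 53/64)
  'e': [1/2 + 3/8*7/8, 1/2 + 3/8*1/1) = [53/64, 7/8) <- contains code 109/128
  emit 'e', narrow to [53/64, 7/8)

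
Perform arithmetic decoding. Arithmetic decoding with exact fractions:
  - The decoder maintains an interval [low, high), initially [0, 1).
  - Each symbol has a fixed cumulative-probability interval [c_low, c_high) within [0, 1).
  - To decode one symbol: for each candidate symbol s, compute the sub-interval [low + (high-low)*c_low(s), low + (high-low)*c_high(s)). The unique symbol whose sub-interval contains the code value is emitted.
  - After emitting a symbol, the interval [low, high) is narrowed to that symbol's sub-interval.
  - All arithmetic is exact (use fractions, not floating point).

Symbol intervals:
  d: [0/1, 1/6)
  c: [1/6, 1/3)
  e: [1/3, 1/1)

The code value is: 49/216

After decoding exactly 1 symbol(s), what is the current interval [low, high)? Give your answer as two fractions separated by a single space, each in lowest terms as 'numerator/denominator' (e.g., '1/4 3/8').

Step 1: interval [0/1, 1/1), width = 1/1 - 0/1 = 1/1
  'd': [0/1 + 1/1*0/1, 0/1 + 1/1*1/6) = [0/1, 1/6)
  'c': [0/1 + 1/1*1/6, 0/1 + 1/1*1/3) = [1/6, 1/3) <- contains code 49/216
  'e': [0/1 + 1/1*1/3, 0/1 + 1/1*1/1) = [1/3, 1/1)
  emit 'c', narrow to [1/6, 1/3)

Answer: 1/6 1/3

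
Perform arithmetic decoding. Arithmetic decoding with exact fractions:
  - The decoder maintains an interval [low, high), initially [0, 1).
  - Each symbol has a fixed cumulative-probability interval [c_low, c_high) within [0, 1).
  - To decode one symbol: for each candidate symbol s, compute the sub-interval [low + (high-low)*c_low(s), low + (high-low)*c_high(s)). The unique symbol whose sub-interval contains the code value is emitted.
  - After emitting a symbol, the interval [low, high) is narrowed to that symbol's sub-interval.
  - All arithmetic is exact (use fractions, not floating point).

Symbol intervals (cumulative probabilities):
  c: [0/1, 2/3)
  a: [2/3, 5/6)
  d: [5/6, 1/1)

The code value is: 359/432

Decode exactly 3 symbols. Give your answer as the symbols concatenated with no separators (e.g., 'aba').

Answer: add

Derivation:
Step 1: interval [0/1, 1/1), width = 1/1 - 0/1 = 1/1
  'c': [0/1 + 1/1*0/1, 0/1 + 1/1*2/3) = [0/1, 2/3)
  'a': [0/1 + 1/1*2/3, 0/1 + 1/1*5/6) = [2/3, 5/6) <- contains code 359/432
  'd': [0/1 + 1/1*5/6, 0/1 + 1/1*1/1) = [5/6, 1/1)
  emit 'a', narrow to [2/3, 5/6)
Step 2: interval [2/3, 5/6), width = 5/6 - 2/3 = 1/6
  'c': [2/3 + 1/6*0/1, 2/3 + 1/6*2/3) = [2/3, 7/9)
  'a': [2/3 + 1/6*2/3, 2/3 + 1/6*5/6) = [7/9, 29/36)
  'd': [2/3 + 1/6*5/6, 2/3 + 1/6*1/1) = [29/36, 5/6) <- contains code 359/432
  emit 'd', narrow to [29/36, 5/6)
Step 3: interval [29/36, 5/6), width = 5/6 - 29/36 = 1/36
  'c': [29/36 + 1/36*0/1, 29/36 + 1/36*2/3) = [29/36, 89/108)
  'a': [29/36 + 1/36*2/3, 29/36 + 1/36*5/6) = [89/108, 179/216)
  'd': [29/36 + 1/36*5/6, 29/36 + 1/36*1/1) = [179/216, 5/6) <- contains code 359/432
  emit 'd', narrow to [179/216, 5/6)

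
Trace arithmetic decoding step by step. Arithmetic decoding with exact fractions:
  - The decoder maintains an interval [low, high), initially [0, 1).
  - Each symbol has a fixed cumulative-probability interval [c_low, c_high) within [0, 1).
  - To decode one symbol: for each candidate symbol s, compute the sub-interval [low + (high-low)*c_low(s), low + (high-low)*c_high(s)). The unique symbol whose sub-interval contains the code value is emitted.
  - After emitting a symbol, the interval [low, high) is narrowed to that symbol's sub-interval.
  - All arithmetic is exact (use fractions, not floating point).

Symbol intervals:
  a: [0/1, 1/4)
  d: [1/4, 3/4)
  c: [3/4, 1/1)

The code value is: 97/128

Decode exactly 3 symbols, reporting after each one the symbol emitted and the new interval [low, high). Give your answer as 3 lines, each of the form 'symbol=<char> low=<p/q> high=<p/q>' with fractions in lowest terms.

Step 1: interval [0/1, 1/1), width = 1/1 - 0/1 = 1/1
  'a': [0/1 + 1/1*0/1, 0/1 + 1/1*1/4) = [0/1, 1/4)
  'd': [0/1 + 1/1*1/4, 0/1 + 1/1*3/4) = [1/4, 3/4)
  'c': [0/1 + 1/1*3/4, 0/1 + 1/1*1/1) = [3/4, 1/1) <- contains code 97/128
  emit 'c', narrow to [3/4, 1/1)
Step 2: interval [3/4, 1/1), width = 1/1 - 3/4 = 1/4
  'a': [3/4 + 1/4*0/1, 3/4 + 1/4*1/4) = [3/4, 13/16) <- contains code 97/128
  'd': [3/4 + 1/4*1/4, 3/4 + 1/4*3/4) = [13/16, 15/16)
  'c': [3/4 + 1/4*3/4, 3/4 + 1/4*1/1) = [15/16, 1/1)
  emit 'a', narrow to [3/4, 13/16)
Step 3: interval [3/4, 13/16), width = 13/16 - 3/4 = 1/16
  'a': [3/4 + 1/16*0/1, 3/4 + 1/16*1/4) = [3/4, 49/64) <- contains code 97/128
  'd': [3/4 + 1/16*1/4, 3/4 + 1/16*3/4) = [49/64, 51/64)
  'c': [3/4 + 1/16*3/4, 3/4 + 1/16*1/1) = [51/64, 13/16)
  emit 'a', narrow to [3/4, 49/64)

Answer: symbol=c low=3/4 high=1/1
symbol=a low=3/4 high=13/16
symbol=a low=3/4 high=49/64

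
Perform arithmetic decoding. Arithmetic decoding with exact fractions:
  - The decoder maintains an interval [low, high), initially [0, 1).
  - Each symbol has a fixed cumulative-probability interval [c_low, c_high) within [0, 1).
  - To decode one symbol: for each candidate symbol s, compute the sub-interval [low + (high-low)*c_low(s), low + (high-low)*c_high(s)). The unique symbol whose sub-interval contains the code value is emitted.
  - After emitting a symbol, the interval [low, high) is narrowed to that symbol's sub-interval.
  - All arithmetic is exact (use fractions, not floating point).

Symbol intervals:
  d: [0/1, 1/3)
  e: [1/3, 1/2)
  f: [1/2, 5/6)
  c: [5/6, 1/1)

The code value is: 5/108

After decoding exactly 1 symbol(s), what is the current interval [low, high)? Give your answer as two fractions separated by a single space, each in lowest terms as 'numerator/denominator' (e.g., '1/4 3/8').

Step 1: interval [0/1, 1/1), width = 1/1 - 0/1 = 1/1
  'd': [0/1 + 1/1*0/1, 0/1 + 1/1*1/3) = [0/1, 1/3) <- contains code 5/108
  'e': [0/1 + 1/1*1/3, 0/1 + 1/1*1/2) = [1/3, 1/2)
  'f': [0/1 + 1/1*1/2, 0/1 + 1/1*5/6) = [1/2, 5/6)
  'c': [0/1 + 1/1*5/6, 0/1 + 1/1*1/1) = [5/6, 1/1)
  emit 'd', narrow to [0/1, 1/3)

Answer: 0/1 1/3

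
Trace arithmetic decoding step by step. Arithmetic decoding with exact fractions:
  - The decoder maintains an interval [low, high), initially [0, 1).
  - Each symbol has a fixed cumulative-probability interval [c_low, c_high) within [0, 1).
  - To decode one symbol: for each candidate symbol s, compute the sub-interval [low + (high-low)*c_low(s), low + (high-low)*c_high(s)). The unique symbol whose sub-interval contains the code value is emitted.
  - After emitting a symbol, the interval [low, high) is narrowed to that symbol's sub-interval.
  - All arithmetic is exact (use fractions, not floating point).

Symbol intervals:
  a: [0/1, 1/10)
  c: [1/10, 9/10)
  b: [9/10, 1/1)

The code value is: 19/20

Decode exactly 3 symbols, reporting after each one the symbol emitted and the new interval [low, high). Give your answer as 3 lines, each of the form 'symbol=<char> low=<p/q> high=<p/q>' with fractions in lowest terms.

Step 1: interval [0/1, 1/1), width = 1/1 - 0/1 = 1/1
  'a': [0/1 + 1/1*0/1, 0/1 + 1/1*1/10) = [0/1, 1/10)
  'c': [0/1 + 1/1*1/10, 0/1 + 1/1*9/10) = [1/10, 9/10)
  'b': [0/1 + 1/1*9/10, 0/1 + 1/1*1/1) = [9/10, 1/1) <- contains code 19/20
  emit 'b', narrow to [9/10, 1/1)
Step 2: interval [9/10, 1/1), width = 1/1 - 9/10 = 1/10
  'a': [9/10 + 1/10*0/1, 9/10 + 1/10*1/10) = [9/10, 91/100)
  'c': [9/10 + 1/10*1/10, 9/10 + 1/10*9/10) = [91/100, 99/100) <- contains code 19/20
  'b': [9/10 + 1/10*9/10, 9/10 + 1/10*1/1) = [99/100, 1/1)
  emit 'c', narrow to [91/100, 99/100)
Step 3: interval [91/100, 99/100), width = 99/100 - 91/100 = 2/25
  'a': [91/100 + 2/25*0/1, 91/100 + 2/25*1/10) = [91/100, 459/500)
  'c': [91/100 + 2/25*1/10, 91/100 + 2/25*9/10) = [459/500, 491/500) <- contains code 19/20
  'b': [91/100 + 2/25*9/10, 91/100 + 2/25*1/1) = [491/500, 99/100)
  emit 'c', narrow to [459/500, 491/500)

Answer: symbol=b low=9/10 high=1/1
symbol=c low=91/100 high=99/100
symbol=c low=459/500 high=491/500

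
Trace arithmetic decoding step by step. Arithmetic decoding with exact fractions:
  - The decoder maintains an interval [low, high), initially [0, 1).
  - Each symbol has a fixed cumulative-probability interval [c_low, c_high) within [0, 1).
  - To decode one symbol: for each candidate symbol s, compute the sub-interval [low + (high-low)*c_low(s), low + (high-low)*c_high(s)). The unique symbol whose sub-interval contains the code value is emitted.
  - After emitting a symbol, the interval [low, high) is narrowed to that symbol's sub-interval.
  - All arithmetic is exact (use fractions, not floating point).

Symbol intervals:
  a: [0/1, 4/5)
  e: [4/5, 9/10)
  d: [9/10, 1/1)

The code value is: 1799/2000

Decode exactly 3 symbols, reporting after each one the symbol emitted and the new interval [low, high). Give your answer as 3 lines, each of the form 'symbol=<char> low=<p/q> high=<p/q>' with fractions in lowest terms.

Answer: symbol=e low=4/5 high=9/10
symbol=d low=89/100 high=9/10
symbol=d low=899/1000 high=9/10

Derivation:
Step 1: interval [0/1, 1/1), width = 1/1 - 0/1 = 1/1
  'a': [0/1 + 1/1*0/1, 0/1 + 1/1*4/5) = [0/1, 4/5)
  'e': [0/1 + 1/1*4/5, 0/1 + 1/1*9/10) = [4/5, 9/10) <- contains code 1799/2000
  'd': [0/1 + 1/1*9/10, 0/1 + 1/1*1/1) = [9/10, 1/1)
  emit 'e', narrow to [4/5, 9/10)
Step 2: interval [4/5, 9/10), width = 9/10 - 4/5 = 1/10
  'a': [4/5 + 1/10*0/1, 4/5 + 1/10*4/5) = [4/5, 22/25)
  'e': [4/5 + 1/10*4/5, 4/5 + 1/10*9/10) = [22/25, 89/100)
  'd': [4/5 + 1/10*9/10, 4/5 + 1/10*1/1) = [89/100, 9/10) <- contains code 1799/2000
  emit 'd', narrow to [89/100, 9/10)
Step 3: interval [89/100, 9/10), width = 9/10 - 89/100 = 1/100
  'a': [89/100 + 1/100*0/1, 89/100 + 1/100*4/5) = [89/100, 449/500)
  'e': [89/100 + 1/100*4/5, 89/100 + 1/100*9/10) = [449/500, 899/1000)
  'd': [89/100 + 1/100*9/10, 89/100 + 1/100*1/1) = [899/1000, 9/10) <- contains code 1799/2000
  emit 'd', narrow to [899/1000, 9/10)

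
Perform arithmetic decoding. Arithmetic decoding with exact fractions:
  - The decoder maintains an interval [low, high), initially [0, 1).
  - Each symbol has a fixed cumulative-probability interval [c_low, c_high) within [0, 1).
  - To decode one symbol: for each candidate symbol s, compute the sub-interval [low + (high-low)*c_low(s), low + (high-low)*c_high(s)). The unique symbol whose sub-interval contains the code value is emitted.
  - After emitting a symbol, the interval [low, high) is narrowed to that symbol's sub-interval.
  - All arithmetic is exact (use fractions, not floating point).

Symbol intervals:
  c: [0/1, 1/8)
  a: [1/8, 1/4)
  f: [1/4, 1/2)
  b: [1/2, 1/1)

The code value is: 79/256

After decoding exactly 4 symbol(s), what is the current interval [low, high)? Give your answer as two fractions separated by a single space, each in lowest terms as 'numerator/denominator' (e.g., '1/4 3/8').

Step 1: interval [0/1, 1/1), width = 1/1 - 0/1 = 1/1
  'c': [0/1 + 1/1*0/1, 0/1 + 1/1*1/8) = [0/1, 1/8)
  'a': [0/1 + 1/1*1/8, 0/1 + 1/1*1/4) = [1/8, 1/4)
  'f': [0/1 + 1/1*1/4, 0/1 + 1/1*1/2) = [1/4, 1/2) <- contains code 79/256
  'b': [0/1 + 1/1*1/2, 0/1 + 1/1*1/1) = [1/2, 1/1)
  emit 'f', narrow to [1/4, 1/2)
Step 2: interval [1/4, 1/2), width = 1/2 - 1/4 = 1/4
  'c': [1/4 + 1/4*0/1, 1/4 + 1/4*1/8) = [1/4, 9/32)
  'a': [1/4 + 1/4*1/8, 1/4 + 1/4*1/4) = [9/32, 5/16) <- contains code 79/256
  'f': [1/4 + 1/4*1/4, 1/4 + 1/4*1/2) = [5/16, 3/8)
  'b': [1/4 + 1/4*1/2, 1/4 + 1/4*1/1) = [3/8, 1/2)
  emit 'a', narrow to [9/32, 5/16)
Step 3: interval [9/32, 5/16), width = 5/16 - 9/32 = 1/32
  'c': [9/32 + 1/32*0/1, 9/32 + 1/32*1/8) = [9/32, 73/256)
  'a': [9/32 + 1/32*1/8, 9/32 + 1/32*1/4) = [73/256, 37/128)
  'f': [9/32 + 1/32*1/4, 9/32 + 1/32*1/2) = [37/128, 19/64)
  'b': [9/32 + 1/32*1/2, 9/32 + 1/32*1/1) = [19/64, 5/16) <- contains code 79/256
  emit 'b', narrow to [19/64, 5/16)
Step 4: interval [19/64, 5/16), width = 5/16 - 19/64 = 1/64
  'c': [19/64 + 1/64*0/1, 19/64 + 1/64*1/8) = [19/64, 153/512)
  'a': [19/64 + 1/64*1/8, 19/64 + 1/64*1/4) = [153/512, 77/256)
  'f': [19/64 + 1/64*1/4, 19/64 + 1/64*1/2) = [77/256, 39/128)
  'b': [19/64 + 1/64*1/2, 19/64 + 1/64*1/1) = [39/128, 5/16) <- contains code 79/256
  emit 'b', narrow to [39/128, 5/16)

Answer: 39/128 5/16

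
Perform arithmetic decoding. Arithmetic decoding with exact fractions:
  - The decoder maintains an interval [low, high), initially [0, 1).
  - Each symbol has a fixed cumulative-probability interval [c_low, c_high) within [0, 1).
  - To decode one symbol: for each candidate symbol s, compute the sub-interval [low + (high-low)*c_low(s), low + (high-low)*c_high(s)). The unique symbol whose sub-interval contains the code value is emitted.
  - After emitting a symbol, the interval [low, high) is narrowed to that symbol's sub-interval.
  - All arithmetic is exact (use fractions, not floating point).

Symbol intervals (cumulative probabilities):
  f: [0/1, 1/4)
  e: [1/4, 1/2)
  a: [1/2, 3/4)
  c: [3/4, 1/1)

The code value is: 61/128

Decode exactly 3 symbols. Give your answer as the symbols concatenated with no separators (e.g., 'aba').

Answer: eca

Derivation:
Step 1: interval [0/1, 1/1), width = 1/1 - 0/1 = 1/1
  'f': [0/1 + 1/1*0/1, 0/1 + 1/1*1/4) = [0/1, 1/4)
  'e': [0/1 + 1/1*1/4, 0/1 + 1/1*1/2) = [1/4, 1/2) <- contains code 61/128
  'a': [0/1 + 1/1*1/2, 0/1 + 1/1*3/4) = [1/2, 3/4)
  'c': [0/1 + 1/1*3/4, 0/1 + 1/1*1/1) = [3/4, 1/1)
  emit 'e', narrow to [1/4, 1/2)
Step 2: interval [1/4, 1/2), width = 1/2 - 1/4 = 1/4
  'f': [1/4 + 1/4*0/1, 1/4 + 1/4*1/4) = [1/4, 5/16)
  'e': [1/4 + 1/4*1/4, 1/4 + 1/4*1/2) = [5/16, 3/8)
  'a': [1/4 + 1/4*1/2, 1/4 + 1/4*3/4) = [3/8, 7/16)
  'c': [1/4 + 1/4*3/4, 1/4 + 1/4*1/1) = [7/16, 1/2) <- contains code 61/128
  emit 'c', narrow to [7/16, 1/2)
Step 3: interval [7/16, 1/2), width = 1/2 - 7/16 = 1/16
  'f': [7/16 + 1/16*0/1, 7/16 + 1/16*1/4) = [7/16, 29/64)
  'e': [7/16 + 1/16*1/4, 7/16 + 1/16*1/2) = [29/64, 15/32)
  'a': [7/16 + 1/16*1/2, 7/16 + 1/16*3/4) = [15/32, 31/64) <- contains code 61/128
  'c': [7/16 + 1/16*3/4, 7/16 + 1/16*1/1) = [31/64, 1/2)
  emit 'a', narrow to [15/32, 31/64)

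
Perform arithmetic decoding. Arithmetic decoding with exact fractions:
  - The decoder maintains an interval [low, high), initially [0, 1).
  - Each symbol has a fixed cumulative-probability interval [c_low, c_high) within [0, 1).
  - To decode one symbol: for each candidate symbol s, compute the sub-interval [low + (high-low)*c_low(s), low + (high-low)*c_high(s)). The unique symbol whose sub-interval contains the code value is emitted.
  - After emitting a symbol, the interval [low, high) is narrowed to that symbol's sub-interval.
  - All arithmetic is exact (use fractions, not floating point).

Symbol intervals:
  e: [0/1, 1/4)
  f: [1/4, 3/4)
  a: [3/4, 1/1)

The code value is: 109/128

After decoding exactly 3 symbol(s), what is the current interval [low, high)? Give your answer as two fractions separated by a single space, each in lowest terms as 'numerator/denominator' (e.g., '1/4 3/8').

Answer: 27/32 29/32

Derivation:
Step 1: interval [0/1, 1/1), width = 1/1 - 0/1 = 1/1
  'e': [0/1 + 1/1*0/1, 0/1 + 1/1*1/4) = [0/1, 1/4)
  'f': [0/1 + 1/1*1/4, 0/1 + 1/1*3/4) = [1/4, 3/4)
  'a': [0/1 + 1/1*3/4, 0/1 + 1/1*1/1) = [3/4, 1/1) <- contains code 109/128
  emit 'a', narrow to [3/4, 1/1)
Step 2: interval [3/4, 1/1), width = 1/1 - 3/4 = 1/4
  'e': [3/4 + 1/4*0/1, 3/4 + 1/4*1/4) = [3/4, 13/16)
  'f': [3/4 + 1/4*1/4, 3/4 + 1/4*3/4) = [13/16, 15/16) <- contains code 109/128
  'a': [3/4 + 1/4*3/4, 3/4 + 1/4*1/1) = [15/16, 1/1)
  emit 'f', narrow to [13/16, 15/16)
Step 3: interval [13/16, 15/16), width = 15/16 - 13/16 = 1/8
  'e': [13/16 + 1/8*0/1, 13/16 + 1/8*1/4) = [13/16, 27/32)
  'f': [13/16 + 1/8*1/4, 13/16 + 1/8*3/4) = [27/32, 29/32) <- contains code 109/128
  'a': [13/16 + 1/8*3/4, 13/16 + 1/8*1/1) = [29/32, 15/16)
  emit 'f', narrow to [27/32, 29/32)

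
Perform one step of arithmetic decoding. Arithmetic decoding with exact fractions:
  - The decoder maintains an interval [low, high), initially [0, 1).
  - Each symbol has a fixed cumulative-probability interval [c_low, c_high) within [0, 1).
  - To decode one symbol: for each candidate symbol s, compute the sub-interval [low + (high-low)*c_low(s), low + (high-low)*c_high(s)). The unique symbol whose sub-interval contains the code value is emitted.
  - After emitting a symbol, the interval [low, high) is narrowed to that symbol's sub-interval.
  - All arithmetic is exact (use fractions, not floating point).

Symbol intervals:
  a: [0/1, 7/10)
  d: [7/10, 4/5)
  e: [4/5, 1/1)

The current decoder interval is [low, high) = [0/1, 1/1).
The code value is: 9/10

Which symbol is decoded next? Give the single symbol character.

Interval width = high − low = 1/1 − 0/1 = 1/1
Scaled code = (code − low) / width = (9/10 − 0/1) / 1/1 = 9/10
  a: [0/1, 7/10) 
  d: [7/10, 4/5) 
  e: [4/5, 1/1) ← scaled code falls here ✓

Answer: e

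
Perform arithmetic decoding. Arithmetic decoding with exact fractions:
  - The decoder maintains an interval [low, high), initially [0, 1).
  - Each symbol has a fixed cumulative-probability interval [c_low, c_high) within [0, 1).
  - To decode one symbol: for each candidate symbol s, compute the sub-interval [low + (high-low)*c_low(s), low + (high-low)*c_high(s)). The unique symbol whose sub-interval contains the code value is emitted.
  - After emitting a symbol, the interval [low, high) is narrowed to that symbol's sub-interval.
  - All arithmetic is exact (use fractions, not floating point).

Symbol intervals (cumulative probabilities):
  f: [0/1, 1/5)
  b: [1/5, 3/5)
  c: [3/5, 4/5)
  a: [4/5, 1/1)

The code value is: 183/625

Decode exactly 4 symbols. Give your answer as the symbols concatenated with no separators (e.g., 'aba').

Step 1: interval [0/1, 1/1), width = 1/1 - 0/1 = 1/1
  'f': [0/1 + 1/1*0/1, 0/1 + 1/1*1/5) = [0/1, 1/5)
  'b': [0/1 + 1/1*1/5, 0/1 + 1/1*3/5) = [1/5, 3/5) <- contains code 183/625
  'c': [0/1 + 1/1*3/5, 0/1 + 1/1*4/5) = [3/5, 4/5)
  'a': [0/1 + 1/1*4/5, 0/1 + 1/1*1/1) = [4/5, 1/1)
  emit 'b', narrow to [1/5, 3/5)
Step 2: interval [1/5, 3/5), width = 3/5 - 1/5 = 2/5
  'f': [1/5 + 2/5*0/1, 1/5 + 2/5*1/5) = [1/5, 7/25)
  'b': [1/5 + 2/5*1/5, 1/5 + 2/5*3/5) = [7/25, 11/25) <- contains code 183/625
  'c': [1/5 + 2/5*3/5, 1/5 + 2/5*4/5) = [11/25, 13/25)
  'a': [1/5 + 2/5*4/5, 1/5 + 2/5*1/1) = [13/25, 3/5)
  emit 'b', narrow to [7/25, 11/25)
Step 3: interval [7/25, 11/25), width = 11/25 - 7/25 = 4/25
  'f': [7/25 + 4/25*0/1, 7/25 + 4/25*1/5) = [7/25, 39/125) <- contains code 183/625
  'b': [7/25 + 4/25*1/5, 7/25 + 4/25*3/5) = [39/125, 47/125)
  'c': [7/25 + 4/25*3/5, 7/25 + 4/25*4/5) = [47/125, 51/125)
  'a': [7/25 + 4/25*4/5, 7/25 + 4/25*1/1) = [51/125, 11/25)
  emit 'f', narrow to [7/25, 39/125)
Step 4: interval [7/25, 39/125), width = 39/125 - 7/25 = 4/125
  'f': [7/25 + 4/125*0/1, 7/25 + 4/125*1/5) = [7/25, 179/625)
  'b': [7/25 + 4/125*1/5, 7/25 + 4/125*3/5) = [179/625, 187/625) <- contains code 183/625
  'c': [7/25 + 4/125*3/5, 7/25 + 4/125*4/5) = [187/625, 191/625)
  'a': [7/25 + 4/125*4/5, 7/25 + 4/125*1/1) = [191/625, 39/125)
  emit 'b', narrow to [179/625, 187/625)

Answer: bbfb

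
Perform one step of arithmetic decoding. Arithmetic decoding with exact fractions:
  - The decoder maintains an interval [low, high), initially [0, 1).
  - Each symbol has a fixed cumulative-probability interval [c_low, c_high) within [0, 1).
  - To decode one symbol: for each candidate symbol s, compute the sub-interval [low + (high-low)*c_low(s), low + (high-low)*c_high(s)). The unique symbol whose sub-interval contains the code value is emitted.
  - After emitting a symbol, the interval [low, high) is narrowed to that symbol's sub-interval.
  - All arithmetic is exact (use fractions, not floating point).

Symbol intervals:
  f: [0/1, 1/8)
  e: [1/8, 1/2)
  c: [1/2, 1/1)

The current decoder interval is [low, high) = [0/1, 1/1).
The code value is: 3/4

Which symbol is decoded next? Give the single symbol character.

Answer: c

Derivation:
Interval width = high − low = 1/1 − 0/1 = 1/1
Scaled code = (code − low) / width = (3/4 − 0/1) / 1/1 = 3/4
  f: [0/1, 1/8) 
  e: [1/8, 1/2) 
  c: [1/2, 1/1) ← scaled code falls here ✓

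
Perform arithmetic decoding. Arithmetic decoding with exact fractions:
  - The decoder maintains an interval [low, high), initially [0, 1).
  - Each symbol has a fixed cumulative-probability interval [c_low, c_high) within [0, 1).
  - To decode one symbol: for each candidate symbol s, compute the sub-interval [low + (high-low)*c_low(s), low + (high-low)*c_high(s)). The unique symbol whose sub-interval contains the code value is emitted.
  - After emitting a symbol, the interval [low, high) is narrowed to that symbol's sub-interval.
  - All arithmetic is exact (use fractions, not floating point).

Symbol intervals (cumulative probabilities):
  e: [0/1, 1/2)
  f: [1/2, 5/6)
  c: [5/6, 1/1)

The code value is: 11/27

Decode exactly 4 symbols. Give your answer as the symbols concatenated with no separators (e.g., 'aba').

Answer: efcf

Derivation:
Step 1: interval [0/1, 1/1), width = 1/1 - 0/1 = 1/1
  'e': [0/1 + 1/1*0/1, 0/1 + 1/1*1/2) = [0/1, 1/2) <- contains code 11/27
  'f': [0/1 + 1/1*1/2, 0/1 + 1/1*5/6) = [1/2, 5/6)
  'c': [0/1 + 1/1*5/6, 0/1 + 1/1*1/1) = [5/6, 1/1)
  emit 'e', narrow to [0/1, 1/2)
Step 2: interval [0/1, 1/2), width = 1/2 - 0/1 = 1/2
  'e': [0/1 + 1/2*0/1, 0/1 + 1/2*1/2) = [0/1, 1/4)
  'f': [0/1 + 1/2*1/2, 0/1 + 1/2*5/6) = [1/4, 5/12) <- contains code 11/27
  'c': [0/1 + 1/2*5/6, 0/1 + 1/2*1/1) = [5/12, 1/2)
  emit 'f', narrow to [1/4, 5/12)
Step 3: interval [1/4, 5/12), width = 5/12 - 1/4 = 1/6
  'e': [1/4 + 1/6*0/1, 1/4 + 1/6*1/2) = [1/4, 1/3)
  'f': [1/4 + 1/6*1/2, 1/4 + 1/6*5/6) = [1/3, 7/18)
  'c': [1/4 + 1/6*5/6, 1/4 + 1/6*1/1) = [7/18, 5/12) <- contains code 11/27
  emit 'c', narrow to [7/18, 5/12)
Step 4: interval [7/18, 5/12), width = 5/12 - 7/18 = 1/36
  'e': [7/18 + 1/36*0/1, 7/18 + 1/36*1/2) = [7/18, 29/72)
  'f': [7/18 + 1/36*1/2, 7/18 + 1/36*5/6) = [29/72, 89/216) <- contains code 11/27
  'c': [7/18 + 1/36*5/6, 7/18 + 1/36*1/1) = [89/216, 5/12)
  emit 'f', narrow to [29/72, 89/216)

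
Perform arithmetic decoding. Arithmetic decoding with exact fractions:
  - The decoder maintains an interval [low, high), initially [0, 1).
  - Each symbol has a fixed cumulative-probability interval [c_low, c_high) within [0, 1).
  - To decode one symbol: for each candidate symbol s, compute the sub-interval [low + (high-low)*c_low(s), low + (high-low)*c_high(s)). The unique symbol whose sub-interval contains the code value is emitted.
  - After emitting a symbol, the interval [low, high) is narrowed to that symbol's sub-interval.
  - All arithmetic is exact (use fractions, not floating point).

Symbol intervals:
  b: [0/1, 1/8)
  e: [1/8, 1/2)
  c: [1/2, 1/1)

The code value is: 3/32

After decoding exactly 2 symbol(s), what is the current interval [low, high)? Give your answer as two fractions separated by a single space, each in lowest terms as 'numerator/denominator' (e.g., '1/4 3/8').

Step 1: interval [0/1, 1/1), width = 1/1 - 0/1 = 1/1
  'b': [0/1 + 1/1*0/1, 0/1 + 1/1*1/8) = [0/1, 1/8) <- contains code 3/32
  'e': [0/1 + 1/1*1/8, 0/1 + 1/1*1/2) = [1/8, 1/2)
  'c': [0/1 + 1/1*1/2, 0/1 + 1/1*1/1) = [1/2, 1/1)
  emit 'b', narrow to [0/1, 1/8)
Step 2: interval [0/1, 1/8), width = 1/8 - 0/1 = 1/8
  'b': [0/1 + 1/8*0/1, 0/1 + 1/8*1/8) = [0/1, 1/64)
  'e': [0/1 + 1/8*1/8, 0/1 + 1/8*1/2) = [1/64, 1/16)
  'c': [0/1 + 1/8*1/2, 0/1 + 1/8*1/1) = [1/16, 1/8) <- contains code 3/32
  emit 'c', narrow to [1/16, 1/8)

Answer: 1/16 1/8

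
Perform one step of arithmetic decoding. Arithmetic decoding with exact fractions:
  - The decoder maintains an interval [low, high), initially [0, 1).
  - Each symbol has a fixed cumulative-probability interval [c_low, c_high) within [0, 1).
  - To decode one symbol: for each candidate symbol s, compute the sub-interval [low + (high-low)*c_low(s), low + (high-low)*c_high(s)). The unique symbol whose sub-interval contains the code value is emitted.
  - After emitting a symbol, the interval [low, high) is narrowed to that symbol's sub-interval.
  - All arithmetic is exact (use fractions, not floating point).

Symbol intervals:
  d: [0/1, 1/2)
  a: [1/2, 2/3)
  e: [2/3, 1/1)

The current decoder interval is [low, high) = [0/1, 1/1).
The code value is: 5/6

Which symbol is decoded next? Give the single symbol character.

Answer: e

Derivation:
Interval width = high − low = 1/1 − 0/1 = 1/1
Scaled code = (code − low) / width = (5/6 − 0/1) / 1/1 = 5/6
  d: [0/1, 1/2) 
  a: [1/2, 2/3) 
  e: [2/3, 1/1) ← scaled code falls here ✓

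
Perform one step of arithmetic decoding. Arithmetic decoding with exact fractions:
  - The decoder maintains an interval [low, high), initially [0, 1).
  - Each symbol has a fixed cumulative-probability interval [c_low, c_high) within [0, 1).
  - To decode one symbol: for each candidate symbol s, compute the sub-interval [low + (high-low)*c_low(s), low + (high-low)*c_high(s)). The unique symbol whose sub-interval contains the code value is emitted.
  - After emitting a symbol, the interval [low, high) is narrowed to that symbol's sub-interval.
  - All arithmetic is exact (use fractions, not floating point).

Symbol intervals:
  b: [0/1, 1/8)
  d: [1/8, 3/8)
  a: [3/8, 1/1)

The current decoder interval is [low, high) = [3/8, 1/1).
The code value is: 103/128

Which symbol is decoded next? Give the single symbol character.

Interval width = high − low = 1/1 − 3/8 = 5/8
Scaled code = (code − low) / width = (103/128 − 3/8) / 5/8 = 11/16
  b: [0/1, 1/8) 
  d: [1/8, 3/8) 
  a: [3/8, 1/1) ← scaled code falls here ✓

Answer: a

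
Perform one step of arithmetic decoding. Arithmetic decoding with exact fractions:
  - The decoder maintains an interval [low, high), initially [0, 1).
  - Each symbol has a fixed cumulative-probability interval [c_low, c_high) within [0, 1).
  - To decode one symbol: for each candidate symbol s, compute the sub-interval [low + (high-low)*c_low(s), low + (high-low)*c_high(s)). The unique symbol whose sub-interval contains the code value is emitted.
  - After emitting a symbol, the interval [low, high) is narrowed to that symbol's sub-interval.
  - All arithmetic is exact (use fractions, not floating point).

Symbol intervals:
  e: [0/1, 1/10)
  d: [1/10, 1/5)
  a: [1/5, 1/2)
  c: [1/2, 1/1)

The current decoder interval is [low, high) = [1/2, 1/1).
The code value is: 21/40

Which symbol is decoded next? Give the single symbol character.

Interval width = high − low = 1/1 − 1/2 = 1/2
Scaled code = (code − low) / width = (21/40 − 1/2) / 1/2 = 1/20
  e: [0/1, 1/10) ← scaled code falls here ✓
  d: [1/10, 1/5) 
  a: [1/5, 1/2) 
  c: [1/2, 1/1) 

Answer: e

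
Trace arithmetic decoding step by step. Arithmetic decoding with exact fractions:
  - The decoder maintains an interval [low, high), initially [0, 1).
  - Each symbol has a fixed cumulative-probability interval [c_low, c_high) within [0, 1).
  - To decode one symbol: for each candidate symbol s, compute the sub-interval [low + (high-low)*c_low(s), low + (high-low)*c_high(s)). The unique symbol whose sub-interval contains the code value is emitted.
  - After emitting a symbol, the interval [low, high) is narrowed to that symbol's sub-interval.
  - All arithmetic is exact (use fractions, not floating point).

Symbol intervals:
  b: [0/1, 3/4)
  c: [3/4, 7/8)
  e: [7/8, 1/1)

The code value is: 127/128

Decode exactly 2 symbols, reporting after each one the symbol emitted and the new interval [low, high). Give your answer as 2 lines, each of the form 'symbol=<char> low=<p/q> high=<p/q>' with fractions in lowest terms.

Step 1: interval [0/1, 1/1), width = 1/1 - 0/1 = 1/1
  'b': [0/1 + 1/1*0/1, 0/1 + 1/1*3/4) = [0/1, 3/4)
  'c': [0/1 + 1/1*3/4, 0/1 + 1/1*7/8) = [3/4, 7/8)
  'e': [0/1 + 1/1*7/8, 0/1 + 1/1*1/1) = [7/8, 1/1) <- contains code 127/128
  emit 'e', narrow to [7/8, 1/1)
Step 2: interval [7/8, 1/1), width = 1/1 - 7/8 = 1/8
  'b': [7/8 + 1/8*0/1, 7/8 + 1/8*3/4) = [7/8, 31/32)
  'c': [7/8 + 1/8*3/4, 7/8 + 1/8*7/8) = [31/32, 63/64)
  'e': [7/8 + 1/8*7/8, 7/8 + 1/8*1/1) = [63/64, 1/1) <- contains code 127/128
  emit 'e', narrow to [63/64, 1/1)

Answer: symbol=e low=7/8 high=1/1
symbol=e low=63/64 high=1/1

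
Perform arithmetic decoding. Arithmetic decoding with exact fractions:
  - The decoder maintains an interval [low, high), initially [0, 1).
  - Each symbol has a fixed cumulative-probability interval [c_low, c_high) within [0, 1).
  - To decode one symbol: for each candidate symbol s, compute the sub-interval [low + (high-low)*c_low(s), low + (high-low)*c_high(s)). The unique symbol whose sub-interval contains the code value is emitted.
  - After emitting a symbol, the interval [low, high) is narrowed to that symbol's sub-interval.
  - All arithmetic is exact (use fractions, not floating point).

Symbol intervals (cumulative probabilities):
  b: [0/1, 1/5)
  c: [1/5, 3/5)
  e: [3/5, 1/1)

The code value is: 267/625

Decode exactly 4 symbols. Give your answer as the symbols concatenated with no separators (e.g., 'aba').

Answer: ccee

Derivation:
Step 1: interval [0/1, 1/1), width = 1/1 - 0/1 = 1/1
  'b': [0/1 + 1/1*0/1, 0/1 + 1/1*1/5) = [0/1, 1/5)
  'c': [0/1 + 1/1*1/5, 0/1 + 1/1*3/5) = [1/5, 3/5) <- contains code 267/625
  'e': [0/1 + 1/1*3/5, 0/1 + 1/1*1/1) = [3/5, 1/1)
  emit 'c', narrow to [1/5, 3/5)
Step 2: interval [1/5, 3/5), width = 3/5 - 1/5 = 2/5
  'b': [1/5 + 2/5*0/1, 1/5 + 2/5*1/5) = [1/5, 7/25)
  'c': [1/5 + 2/5*1/5, 1/5 + 2/5*3/5) = [7/25, 11/25) <- contains code 267/625
  'e': [1/5 + 2/5*3/5, 1/5 + 2/5*1/1) = [11/25, 3/5)
  emit 'c', narrow to [7/25, 11/25)
Step 3: interval [7/25, 11/25), width = 11/25 - 7/25 = 4/25
  'b': [7/25 + 4/25*0/1, 7/25 + 4/25*1/5) = [7/25, 39/125)
  'c': [7/25 + 4/25*1/5, 7/25 + 4/25*3/5) = [39/125, 47/125)
  'e': [7/25 + 4/25*3/5, 7/25 + 4/25*1/1) = [47/125, 11/25) <- contains code 267/625
  emit 'e', narrow to [47/125, 11/25)
Step 4: interval [47/125, 11/25), width = 11/25 - 47/125 = 8/125
  'b': [47/125 + 8/125*0/1, 47/125 + 8/125*1/5) = [47/125, 243/625)
  'c': [47/125 + 8/125*1/5, 47/125 + 8/125*3/5) = [243/625, 259/625)
  'e': [47/125 + 8/125*3/5, 47/125 + 8/125*1/1) = [259/625, 11/25) <- contains code 267/625
  emit 'e', narrow to [259/625, 11/25)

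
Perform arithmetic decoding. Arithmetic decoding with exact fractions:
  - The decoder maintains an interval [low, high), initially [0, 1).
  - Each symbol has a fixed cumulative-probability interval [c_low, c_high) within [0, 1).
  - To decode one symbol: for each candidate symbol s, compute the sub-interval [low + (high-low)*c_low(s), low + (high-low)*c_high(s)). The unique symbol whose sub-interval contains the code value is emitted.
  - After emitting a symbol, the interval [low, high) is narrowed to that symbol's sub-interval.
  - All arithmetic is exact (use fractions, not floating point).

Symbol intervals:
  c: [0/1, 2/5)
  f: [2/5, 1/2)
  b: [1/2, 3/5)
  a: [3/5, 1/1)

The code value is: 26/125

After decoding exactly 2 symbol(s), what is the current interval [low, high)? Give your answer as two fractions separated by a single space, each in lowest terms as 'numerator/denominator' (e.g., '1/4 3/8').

Answer: 1/5 6/25

Derivation:
Step 1: interval [0/1, 1/1), width = 1/1 - 0/1 = 1/1
  'c': [0/1 + 1/1*0/1, 0/1 + 1/1*2/5) = [0/1, 2/5) <- contains code 26/125
  'f': [0/1 + 1/1*2/5, 0/1 + 1/1*1/2) = [2/5, 1/2)
  'b': [0/1 + 1/1*1/2, 0/1 + 1/1*3/5) = [1/2, 3/5)
  'a': [0/1 + 1/1*3/5, 0/1 + 1/1*1/1) = [3/5, 1/1)
  emit 'c', narrow to [0/1, 2/5)
Step 2: interval [0/1, 2/5), width = 2/5 - 0/1 = 2/5
  'c': [0/1 + 2/5*0/1, 0/1 + 2/5*2/5) = [0/1, 4/25)
  'f': [0/1 + 2/5*2/5, 0/1 + 2/5*1/2) = [4/25, 1/5)
  'b': [0/1 + 2/5*1/2, 0/1 + 2/5*3/5) = [1/5, 6/25) <- contains code 26/125
  'a': [0/1 + 2/5*3/5, 0/1 + 2/5*1/1) = [6/25, 2/5)
  emit 'b', narrow to [1/5, 6/25)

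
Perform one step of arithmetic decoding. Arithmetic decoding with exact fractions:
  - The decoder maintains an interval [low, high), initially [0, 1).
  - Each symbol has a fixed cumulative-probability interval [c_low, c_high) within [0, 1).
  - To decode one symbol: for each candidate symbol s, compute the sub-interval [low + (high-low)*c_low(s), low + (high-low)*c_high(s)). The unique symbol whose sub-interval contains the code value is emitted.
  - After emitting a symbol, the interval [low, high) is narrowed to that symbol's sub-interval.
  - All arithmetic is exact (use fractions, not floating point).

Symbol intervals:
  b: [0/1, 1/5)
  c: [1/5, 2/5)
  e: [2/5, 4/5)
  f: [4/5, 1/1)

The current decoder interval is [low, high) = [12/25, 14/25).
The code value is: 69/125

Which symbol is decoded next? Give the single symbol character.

Interval width = high − low = 14/25 − 12/25 = 2/25
Scaled code = (code − low) / width = (69/125 − 12/25) / 2/25 = 9/10
  b: [0/1, 1/5) 
  c: [1/5, 2/5) 
  e: [2/5, 4/5) 
  f: [4/5, 1/1) ← scaled code falls here ✓

Answer: f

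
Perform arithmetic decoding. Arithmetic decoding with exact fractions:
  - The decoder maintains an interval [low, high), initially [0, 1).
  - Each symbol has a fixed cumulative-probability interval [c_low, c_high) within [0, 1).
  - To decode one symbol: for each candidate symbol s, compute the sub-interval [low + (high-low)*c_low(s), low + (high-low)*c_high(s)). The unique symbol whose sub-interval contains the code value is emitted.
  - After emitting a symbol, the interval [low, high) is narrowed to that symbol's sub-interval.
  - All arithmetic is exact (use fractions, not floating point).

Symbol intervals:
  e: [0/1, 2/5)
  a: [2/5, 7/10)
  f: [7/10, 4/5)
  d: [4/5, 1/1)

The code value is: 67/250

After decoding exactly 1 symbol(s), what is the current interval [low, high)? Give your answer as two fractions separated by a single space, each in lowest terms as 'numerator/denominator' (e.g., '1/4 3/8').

Answer: 0/1 2/5

Derivation:
Step 1: interval [0/1, 1/1), width = 1/1 - 0/1 = 1/1
  'e': [0/1 + 1/1*0/1, 0/1 + 1/1*2/5) = [0/1, 2/5) <- contains code 67/250
  'a': [0/1 + 1/1*2/5, 0/1 + 1/1*7/10) = [2/5, 7/10)
  'f': [0/1 + 1/1*7/10, 0/1 + 1/1*4/5) = [7/10, 4/5)
  'd': [0/1 + 1/1*4/5, 0/1 + 1/1*1/1) = [4/5, 1/1)
  emit 'e', narrow to [0/1, 2/5)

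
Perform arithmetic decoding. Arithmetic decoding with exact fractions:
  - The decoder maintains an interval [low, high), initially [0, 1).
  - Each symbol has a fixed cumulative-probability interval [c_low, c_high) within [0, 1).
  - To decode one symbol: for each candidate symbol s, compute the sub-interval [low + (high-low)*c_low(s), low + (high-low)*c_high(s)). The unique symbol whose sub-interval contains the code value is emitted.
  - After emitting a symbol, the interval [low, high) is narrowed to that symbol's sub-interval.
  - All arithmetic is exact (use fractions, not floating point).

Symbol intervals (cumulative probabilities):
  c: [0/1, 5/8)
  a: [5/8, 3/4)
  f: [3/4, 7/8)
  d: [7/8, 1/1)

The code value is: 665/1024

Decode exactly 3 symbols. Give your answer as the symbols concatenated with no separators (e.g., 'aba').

Step 1: interval [0/1, 1/1), width = 1/1 - 0/1 = 1/1
  'c': [0/1 + 1/1*0/1, 0/1 + 1/1*5/8) = [0/1, 5/8)
  'a': [0/1 + 1/1*5/8, 0/1 + 1/1*3/4) = [5/8, 3/4) <- contains code 665/1024
  'f': [0/1 + 1/1*3/4, 0/1 + 1/1*7/8) = [3/4, 7/8)
  'd': [0/1 + 1/1*7/8, 0/1 + 1/1*1/1) = [7/8, 1/1)
  emit 'a', narrow to [5/8, 3/4)
Step 2: interval [5/8, 3/4), width = 3/4 - 5/8 = 1/8
  'c': [5/8 + 1/8*0/1, 5/8 + 1/8*5/8) = [5/8, 45/64) <- contains code 665/1024
  'a': [5/8 + 1/8*5/8, 5/8 + 1/8*3/4) = [45/64, 23/32)
  'f': [5/8 + 1/8*3/4, 5/8 + 1/8*7/8) = [23/32, 47/64)
  'd': [5/8 + 1/8*7/8, 5/8 + 1/8*1/1) = [47/64, 3/4)
  emit 'c', narrow to [5/8, 45/64)
Step 3: interval [5/8, 45/64), width = 45/64 - 5/8 = 5/64
  'c': [5/8 + 5/64*0/1, 5/8 + 5/64*5/8) = [5/8, 345/512) <- contains code 665/1024
  'a': [5/8 + 5/64*5/8, 5/8 + 5/64*3/4) = [345/512, 175/256)
  'f': [5/8 + 5/64*3/4, 5/8 + 5/64*7/8) = [175/256, 355/512)
  'd': [5/8 + 5/64*7/8, 5/8 + 5/64*1/1) = [355/512, 45/64)
  emit 'c', narrow to [5/8, 345/512)

Answer: acc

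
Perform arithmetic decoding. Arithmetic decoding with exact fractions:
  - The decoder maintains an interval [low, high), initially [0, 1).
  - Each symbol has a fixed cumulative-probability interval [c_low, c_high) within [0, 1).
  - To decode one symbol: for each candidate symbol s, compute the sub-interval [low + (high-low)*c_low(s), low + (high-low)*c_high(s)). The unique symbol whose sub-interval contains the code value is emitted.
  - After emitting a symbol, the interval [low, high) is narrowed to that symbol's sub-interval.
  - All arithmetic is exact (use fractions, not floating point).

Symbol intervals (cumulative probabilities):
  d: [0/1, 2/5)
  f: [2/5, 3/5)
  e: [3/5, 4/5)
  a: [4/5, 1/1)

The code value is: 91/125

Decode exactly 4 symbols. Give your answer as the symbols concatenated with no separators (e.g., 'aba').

Step 1: interval [0/1, 1/1), width = 1/1 - 0/1 = 1/1
  'd': [0/1 + 1/1*0/1, 0/1 + 1/1*2/5) = [0/1, 2/5)
  'f': [0/1 + 1/1*2/5, 0/1 + 1/1*3/5) = [2/5, 3/5)
  'e': [0/1 + 1/1*3/5, 0/1 + 1/1*4/5) = [3/5, 4/5) <- contains code 91/125
  'a': [0/1 + 1/1*4/5, 0/1 + 1/1*1/1) = [4/5, 1/1)
  emit 'e', narrow to [3/5, 4/5)
Step 2: interval [3/5, 4/5), width = 4/5 - 3/5 = 1/5
  'd': [3/5 + 1/5*0/1, 3/5 + 1/5*2/5) = [3/5, 17/25)
  'f': [3/5 + 1/5*2/5, 3/5 + 1/5*3/5) = [17/25, 18/25)
  'e': [3/5 + 1/5*3/5, 3/5 + 1/5*4/5) = [18/25, 19/25) <- contains code 91/125
  'a': [3/5 + 1/5*4/5, 3/5 + 1/5*1/1) = [19/25, 4/5)
  emit 'e', narrow to [18/25, 19/25)
Step 3: interval [18/25, 19/25), width = 19/25 - 18/25 = 1/25
  'd': [18/25 + 1/25*0/1, 18/25 + 1/25*2/5) = [18/25, 92/125) <- contains code 91/125
  'f': [18/25 + 1/25*2/5, 18/25 + 1/25*3/5) = [92/125, 93/125)
  'e': [18/25 + 1/25*3/5, 18/25 + 1/25*4/5) = [93/125, 94/125)
  'a': [18/25 + 1/25*4/5, 18/25 + 1/25*1/1) = [94/125, 19/25)
  emit 'd', narrow to [18/25, 92/125)
Step 4: interval [18/25, 92/125), width = 92/125 - 18/25 = 2/125
  'd': [18/25 + 2/125*0/1, 18/25 + 2/125*2/5) = [18/25, 454/625)
  'f': [18/25 + 2/125*2/5, 18/25 + 2/125*3/5) = [454/625, 456/625) <- contains code 91/125
  'e': [18/25 + 2/125*3/5, 18/25 + 2/125*4/5) = [456/625, 458/625)
  'a': [18/25 + 2/125*4/5, 18/25 + 2/125*1/1) = [458/625, 92/125)
  emit 'f', narrow to [454/625, 456/625)

Answer: eedf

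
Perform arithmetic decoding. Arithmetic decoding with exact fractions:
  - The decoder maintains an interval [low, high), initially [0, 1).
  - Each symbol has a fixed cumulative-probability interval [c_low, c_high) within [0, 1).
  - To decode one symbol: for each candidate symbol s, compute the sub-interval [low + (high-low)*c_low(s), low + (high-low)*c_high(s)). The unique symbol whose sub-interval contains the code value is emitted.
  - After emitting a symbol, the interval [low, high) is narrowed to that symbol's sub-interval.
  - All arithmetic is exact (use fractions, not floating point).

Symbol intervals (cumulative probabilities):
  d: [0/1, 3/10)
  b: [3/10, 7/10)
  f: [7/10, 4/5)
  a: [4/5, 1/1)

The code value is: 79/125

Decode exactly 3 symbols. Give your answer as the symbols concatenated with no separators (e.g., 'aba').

Answer: bad

Derivation:
Step 1: interval [0/1, 1/1), width = 1/1 - 0/1 = 1/1
  'd': [0/1 + 1/1*0/1, 0/1 + 1/1*3/10) = [0/1, 3/10)
  'b': [0/1 + 1/1*3/10, 0/1 + 1/1*7/10) = [3/10, 7/10) <- contains code 79/125
  'f': [0/1 + 1/1*7/10, 0/1 + 1/1*4/5) = [7/10, 4/5)
  'a': [0/1 + 1/1*4/5, 0/1 + 1/1*1/1) = [4/5, 1/1)
  emit 'b', narrow to [3/10, 7/10)
Step 2: interval [3/10, 7/10), width = 7/10 - 3/10 = 2/5
  'd': [3/10 + 2/5*0/1, 3/10 + 2/5*3/10) = [3/10, 21/50)
  'b': [3/10 + 2/5*3/10, 3/10 + 2/5*7/10) = [21/50, 29/50)
  'f': [3/10 + 2/5*7/10, 3/10 + 2/5*4/5) = [29/50, 31/50)
  'a': [3/10 + 2/5*4/5, 3/10 + 2/5*1/1) = [31/50, 7/10) <- contains code 79/125
  emit 'a', narrow to [31/50, 7/10)
Step 3: interval [31/50, 7/10), width = 7/10 - 31/50 = 2/25
  'd': [31/50 + 2/25*0/1, 31/50 + 2/25*3/10) = [31/50, 161/250) <- contains code 79/125
  'b': [31/50 + 2/25*3/10, 31/50 + 2/25*7/10) = [161/250, 169/250)
  'f': [31/50 + 2/25*7/10, 31/50 + 2/25*4/5) = [169/250, 171/250)
  'a': [31/50 + 2/25*4/5, 31/50 + 2/25*1/1) = [171/250, 7/10)
  emit 'd', narrow to [31/50, 161/250)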